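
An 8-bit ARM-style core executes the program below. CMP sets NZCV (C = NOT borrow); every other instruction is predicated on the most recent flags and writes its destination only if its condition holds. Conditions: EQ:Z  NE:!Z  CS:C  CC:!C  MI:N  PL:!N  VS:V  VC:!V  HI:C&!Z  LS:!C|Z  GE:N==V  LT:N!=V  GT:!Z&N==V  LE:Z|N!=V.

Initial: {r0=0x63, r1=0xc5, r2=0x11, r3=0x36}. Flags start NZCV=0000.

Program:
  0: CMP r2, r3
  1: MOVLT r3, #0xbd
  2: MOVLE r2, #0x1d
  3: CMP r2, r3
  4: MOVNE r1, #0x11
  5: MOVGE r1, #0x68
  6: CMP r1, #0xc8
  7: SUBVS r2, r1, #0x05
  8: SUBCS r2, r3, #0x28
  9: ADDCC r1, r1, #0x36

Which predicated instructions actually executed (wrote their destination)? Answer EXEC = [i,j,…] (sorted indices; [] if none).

0: ✓ CMP  NZCV=1000
1: ✓ MOVLT  r3←0xbd
2: ✓ MOVLE  r2←0x1d
3: ✓ CMP  NZCV=0000
4: ✓ MOVNE  r1←0x11
5: ✓ MOVGE  r1←0x68
6: ✓ CMP  NZCV=1001
7: ✓ SUBVS  r2←0x63
8: · SUBCS
9: ✓ ADDCC  r1←0x9e

EXEC = [1,2,4,5,7,9]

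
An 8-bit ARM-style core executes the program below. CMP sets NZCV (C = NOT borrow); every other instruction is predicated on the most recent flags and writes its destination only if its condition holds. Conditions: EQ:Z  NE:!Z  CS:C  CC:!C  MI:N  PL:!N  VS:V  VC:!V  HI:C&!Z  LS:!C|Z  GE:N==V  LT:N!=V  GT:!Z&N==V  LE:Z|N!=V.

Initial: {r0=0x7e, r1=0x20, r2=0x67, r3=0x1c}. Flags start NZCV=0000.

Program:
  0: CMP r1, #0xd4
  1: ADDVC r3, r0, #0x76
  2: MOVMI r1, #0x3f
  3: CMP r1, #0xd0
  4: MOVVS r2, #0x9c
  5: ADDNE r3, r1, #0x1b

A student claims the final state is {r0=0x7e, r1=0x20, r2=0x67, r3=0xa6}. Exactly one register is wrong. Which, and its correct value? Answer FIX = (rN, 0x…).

FIX = (r3, 0x3b)

[0] flags=0000 → (cmp)
[1] flags=0000 VC?T → r3=0xf4
[2] flags=0000 MI?F → skip
[3] flags=0000 → (cmp)
[4] flags=0000 VS?F → skip
[5] flags=0000 NE?T → r3=0x3b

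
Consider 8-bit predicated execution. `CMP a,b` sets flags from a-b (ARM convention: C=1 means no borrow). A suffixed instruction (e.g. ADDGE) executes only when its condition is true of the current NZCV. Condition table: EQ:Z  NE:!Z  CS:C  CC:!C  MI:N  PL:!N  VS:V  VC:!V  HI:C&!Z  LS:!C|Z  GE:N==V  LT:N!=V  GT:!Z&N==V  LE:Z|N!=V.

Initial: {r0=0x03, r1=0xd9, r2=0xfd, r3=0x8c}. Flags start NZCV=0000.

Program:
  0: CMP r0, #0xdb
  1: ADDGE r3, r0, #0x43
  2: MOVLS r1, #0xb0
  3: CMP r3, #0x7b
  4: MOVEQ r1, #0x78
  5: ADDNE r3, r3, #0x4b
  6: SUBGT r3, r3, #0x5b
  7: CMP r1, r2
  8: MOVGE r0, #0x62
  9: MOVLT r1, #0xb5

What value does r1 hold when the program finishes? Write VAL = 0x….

[0] flags=0000 → (cmp)
[1] flags=0000 GE?T → r3=0x46
[2] flags=0000 LS?T → r1=0xb0
[3] flags=1000 → (cmp)
[4] flags=1000 EQ?F → skip
[5] flags=1000 NE?T → r3=0x91
[6] flags=1000 GT?F → skip
[7] flags=1000 → (cmp)
[8] flags=1000 GE?F → skip
[9] flags=1000 LT?T → r1=0xb5

VAL = 0xb5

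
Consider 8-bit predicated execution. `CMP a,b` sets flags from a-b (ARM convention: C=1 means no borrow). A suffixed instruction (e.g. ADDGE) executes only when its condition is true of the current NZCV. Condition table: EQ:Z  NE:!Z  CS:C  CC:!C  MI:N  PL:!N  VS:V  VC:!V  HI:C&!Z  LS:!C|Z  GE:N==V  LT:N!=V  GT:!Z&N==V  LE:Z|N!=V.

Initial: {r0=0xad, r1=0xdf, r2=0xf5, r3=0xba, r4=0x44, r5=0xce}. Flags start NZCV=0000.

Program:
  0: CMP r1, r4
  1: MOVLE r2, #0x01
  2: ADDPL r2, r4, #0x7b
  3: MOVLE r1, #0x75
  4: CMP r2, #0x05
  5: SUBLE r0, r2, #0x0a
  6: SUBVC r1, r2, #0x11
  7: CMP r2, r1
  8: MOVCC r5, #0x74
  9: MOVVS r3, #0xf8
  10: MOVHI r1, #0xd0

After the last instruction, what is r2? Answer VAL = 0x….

VAL = 0x01

0: ✓ CMP  NZCV=1010
1: ✓ MOVLE  r2←0x01
2: · ADDPL
3: ✓ MOVLE  r1←0x75
4: ✓ CMP  NZCV=1000
5: ✓ SUBLE  r0←0xf7
6: ✓ SUBVC  r1←0xf0
7: ✓ CMP  NZCV=0000
8: ✓ MOVCC  r5←0x74
9: · MOVVS
10: · MOVHI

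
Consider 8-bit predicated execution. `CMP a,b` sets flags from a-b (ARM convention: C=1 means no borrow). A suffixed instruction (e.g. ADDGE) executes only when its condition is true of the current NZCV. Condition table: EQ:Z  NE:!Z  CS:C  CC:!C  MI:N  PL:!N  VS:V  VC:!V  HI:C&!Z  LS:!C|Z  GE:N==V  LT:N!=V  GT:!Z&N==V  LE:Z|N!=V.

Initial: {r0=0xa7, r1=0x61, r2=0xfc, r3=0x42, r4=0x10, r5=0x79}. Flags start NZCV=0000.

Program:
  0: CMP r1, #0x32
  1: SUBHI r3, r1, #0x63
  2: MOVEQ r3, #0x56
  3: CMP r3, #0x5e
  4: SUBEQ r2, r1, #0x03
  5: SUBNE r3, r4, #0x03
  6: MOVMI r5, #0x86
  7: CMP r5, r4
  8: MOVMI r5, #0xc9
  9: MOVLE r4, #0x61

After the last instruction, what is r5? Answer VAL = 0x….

VAL = 0x86

0: ✓ CMP  NZCV=0010
1: ✓ SUBHI  r3←0xfe
2: · MOVEQ
3: ✓ CMP  NZCV=1010
4: · SUBEQ
5: ✓ SUBNE  r3←0x0d
6: ✓ MOVMI  r5←0x86
7: ✓ CMP  NZCV=0011
8: · MOVMI
9: ✓ MOVLE  r4←0x61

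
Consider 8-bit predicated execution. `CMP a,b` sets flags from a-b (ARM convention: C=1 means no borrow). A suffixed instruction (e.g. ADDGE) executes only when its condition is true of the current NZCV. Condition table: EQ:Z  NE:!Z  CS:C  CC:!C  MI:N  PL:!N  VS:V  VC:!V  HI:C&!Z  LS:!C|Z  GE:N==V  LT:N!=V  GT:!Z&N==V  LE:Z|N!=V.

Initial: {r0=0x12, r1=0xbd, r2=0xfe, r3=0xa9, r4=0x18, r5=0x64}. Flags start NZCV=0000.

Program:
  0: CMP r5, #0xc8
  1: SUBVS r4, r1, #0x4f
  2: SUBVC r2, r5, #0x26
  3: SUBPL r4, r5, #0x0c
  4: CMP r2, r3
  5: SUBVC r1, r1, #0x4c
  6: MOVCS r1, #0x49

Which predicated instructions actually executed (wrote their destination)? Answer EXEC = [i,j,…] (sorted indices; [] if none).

0: ✓ CMP  NZCV=1001
1: ✓ SUBVS  r4←0x6e
2: · SUBVC
3: · SUBPL
4: ✓ CMP  NZCV=0010
5: ✓ SUBVC  r1←0x71
6: ✓ MOVCS  r1←0x49

EXEC = [1,5,6]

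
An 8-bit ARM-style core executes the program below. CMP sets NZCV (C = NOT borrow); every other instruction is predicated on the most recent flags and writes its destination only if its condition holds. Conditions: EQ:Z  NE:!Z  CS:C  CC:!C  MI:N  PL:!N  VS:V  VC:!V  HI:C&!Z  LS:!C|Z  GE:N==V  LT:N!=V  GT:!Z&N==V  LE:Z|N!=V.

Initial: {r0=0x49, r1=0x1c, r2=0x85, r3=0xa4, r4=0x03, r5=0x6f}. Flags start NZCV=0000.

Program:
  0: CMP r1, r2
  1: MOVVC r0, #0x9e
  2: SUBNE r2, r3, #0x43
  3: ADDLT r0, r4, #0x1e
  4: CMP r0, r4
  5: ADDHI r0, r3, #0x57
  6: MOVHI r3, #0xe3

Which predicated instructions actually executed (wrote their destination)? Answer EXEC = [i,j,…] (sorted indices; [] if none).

0: ✓ CMP  NZCV=1001
1: · MOVVC
2: ✓ SUBNE  r2←0x61
3: · ADDLT
4: ✓ CMP  NZCV=0010
5: ✓ ADDHI  r0←0xfb
6: ✓ MOVHI  r3←0xe3

EXEC = [2,5,6]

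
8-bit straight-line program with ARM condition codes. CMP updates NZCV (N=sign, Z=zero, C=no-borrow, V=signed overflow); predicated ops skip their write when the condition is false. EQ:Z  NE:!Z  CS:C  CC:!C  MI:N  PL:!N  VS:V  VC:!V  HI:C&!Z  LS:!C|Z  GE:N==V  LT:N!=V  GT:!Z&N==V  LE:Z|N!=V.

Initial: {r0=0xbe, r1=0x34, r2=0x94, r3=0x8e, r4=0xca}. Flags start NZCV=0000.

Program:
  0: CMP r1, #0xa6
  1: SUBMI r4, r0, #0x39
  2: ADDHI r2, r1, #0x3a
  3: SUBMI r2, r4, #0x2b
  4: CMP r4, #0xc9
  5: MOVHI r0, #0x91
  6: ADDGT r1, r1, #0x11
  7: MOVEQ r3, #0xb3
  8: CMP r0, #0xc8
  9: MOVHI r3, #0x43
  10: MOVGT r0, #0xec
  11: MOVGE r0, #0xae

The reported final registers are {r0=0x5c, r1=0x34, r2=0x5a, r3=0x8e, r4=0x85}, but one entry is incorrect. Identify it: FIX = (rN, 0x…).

FIX = (r0, 0xbe)

0: ✓ CMP  NZCV=1001
1: ✓ SUBMI  r4←0x85
2: · ADDHI
3: ✓ SUBMI  r2←0x5a
4: ✓ CMP  NZCV=1000
5: · MOVHI
6: · ADDGT
7: · MOVEQ
8: ✓ CMP  NZCV=1000
9: · MOVHI
10: · MOVGT
11: · MOVGE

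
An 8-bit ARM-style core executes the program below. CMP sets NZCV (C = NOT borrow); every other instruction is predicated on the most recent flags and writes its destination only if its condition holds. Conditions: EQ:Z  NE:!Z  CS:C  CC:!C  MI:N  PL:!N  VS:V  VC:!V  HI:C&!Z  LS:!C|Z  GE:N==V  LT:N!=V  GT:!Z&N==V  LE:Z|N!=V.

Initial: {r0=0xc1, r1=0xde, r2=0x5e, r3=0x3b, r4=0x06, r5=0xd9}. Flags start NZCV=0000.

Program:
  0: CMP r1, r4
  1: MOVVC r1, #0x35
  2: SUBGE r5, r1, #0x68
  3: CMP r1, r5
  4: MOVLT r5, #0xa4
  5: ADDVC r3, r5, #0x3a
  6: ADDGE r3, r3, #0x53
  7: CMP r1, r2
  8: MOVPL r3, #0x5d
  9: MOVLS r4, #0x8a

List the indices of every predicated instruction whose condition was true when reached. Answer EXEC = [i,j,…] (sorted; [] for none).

0: ✓ CMP  NZCV=1010
1: ✓ MOVVC  r1←0x35
2: · SUBGE
3: ✓ CMP  NZCV=0000
4: · MOVLT
5: ✓ ADDVC  r3←0x13
6: ✓ ADDGE  r3←0x66
7: ✓ CMP  NZCV=1000
8: · MOVPL
9: ✓ MOVLS  r4←0x8a

EXEC = [1,5,6,9]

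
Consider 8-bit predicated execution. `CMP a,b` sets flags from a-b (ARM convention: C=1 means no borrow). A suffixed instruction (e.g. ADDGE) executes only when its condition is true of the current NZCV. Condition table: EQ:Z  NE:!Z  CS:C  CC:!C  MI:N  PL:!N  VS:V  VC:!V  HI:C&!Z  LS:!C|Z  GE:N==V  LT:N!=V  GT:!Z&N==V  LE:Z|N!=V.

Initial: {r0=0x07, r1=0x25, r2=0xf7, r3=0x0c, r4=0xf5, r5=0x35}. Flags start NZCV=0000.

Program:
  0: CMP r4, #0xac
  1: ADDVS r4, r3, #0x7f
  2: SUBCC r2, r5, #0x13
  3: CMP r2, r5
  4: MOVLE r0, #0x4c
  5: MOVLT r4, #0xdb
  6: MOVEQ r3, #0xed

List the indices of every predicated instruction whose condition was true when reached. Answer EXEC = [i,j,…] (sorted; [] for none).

EXEC = [4,5]

0: ✓ CMP  NZCV=0010
1: · ADDVS
2: · SUBCC
3: ✓ CMP  NZCV=1010
4: ✓ MOVLE  r0←0x4c
5: ✓ MOVLT  r4←0xdb
6: · MOVEQ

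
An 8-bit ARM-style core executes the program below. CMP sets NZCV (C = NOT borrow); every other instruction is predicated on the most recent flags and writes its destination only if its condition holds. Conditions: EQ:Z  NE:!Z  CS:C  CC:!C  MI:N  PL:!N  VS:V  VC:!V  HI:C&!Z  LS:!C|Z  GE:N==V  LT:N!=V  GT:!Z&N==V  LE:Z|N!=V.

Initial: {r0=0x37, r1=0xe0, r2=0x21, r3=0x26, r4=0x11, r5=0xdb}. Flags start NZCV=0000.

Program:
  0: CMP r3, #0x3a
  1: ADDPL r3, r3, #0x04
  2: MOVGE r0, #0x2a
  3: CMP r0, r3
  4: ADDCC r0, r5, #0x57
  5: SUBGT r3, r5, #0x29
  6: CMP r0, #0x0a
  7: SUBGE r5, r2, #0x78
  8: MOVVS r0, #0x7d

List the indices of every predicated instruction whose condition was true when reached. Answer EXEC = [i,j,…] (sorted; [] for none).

EXEC = [5,7]

0: ✓ CMP  NZCV=1000
1: · ADDPL
2: · MOVGE
3: ✓ CMP  NZCV=0010
4: · ADDCC
5: ✓ SUBGT  r3←0xb2
6: ✓ CMP  NZCV=0010
7: ✓ SUBGE  r5←0xa9
8: · MOVVS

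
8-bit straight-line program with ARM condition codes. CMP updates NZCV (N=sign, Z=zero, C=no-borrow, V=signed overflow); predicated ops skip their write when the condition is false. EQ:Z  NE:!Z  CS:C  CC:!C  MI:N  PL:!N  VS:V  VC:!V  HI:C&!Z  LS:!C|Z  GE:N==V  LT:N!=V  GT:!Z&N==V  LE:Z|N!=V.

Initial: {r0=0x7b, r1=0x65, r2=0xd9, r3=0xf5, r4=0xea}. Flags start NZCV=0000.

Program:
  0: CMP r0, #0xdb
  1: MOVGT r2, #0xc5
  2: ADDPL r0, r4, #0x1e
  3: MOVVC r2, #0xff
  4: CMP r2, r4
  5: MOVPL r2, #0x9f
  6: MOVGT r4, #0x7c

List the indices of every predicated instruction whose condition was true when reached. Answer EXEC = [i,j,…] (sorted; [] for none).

EXEC = [1]

[0] flags=1001 → (cmp)
[1] flags=1001 GT?T → r2=0xc5
[2] flags=1001 PL?F → skip
[3] flags=1001 VC?F → skip
[4] flags=1000 → (cmp)
[5] flags=1000 PL?F → skip
[6] flags=1000 GT?F → skip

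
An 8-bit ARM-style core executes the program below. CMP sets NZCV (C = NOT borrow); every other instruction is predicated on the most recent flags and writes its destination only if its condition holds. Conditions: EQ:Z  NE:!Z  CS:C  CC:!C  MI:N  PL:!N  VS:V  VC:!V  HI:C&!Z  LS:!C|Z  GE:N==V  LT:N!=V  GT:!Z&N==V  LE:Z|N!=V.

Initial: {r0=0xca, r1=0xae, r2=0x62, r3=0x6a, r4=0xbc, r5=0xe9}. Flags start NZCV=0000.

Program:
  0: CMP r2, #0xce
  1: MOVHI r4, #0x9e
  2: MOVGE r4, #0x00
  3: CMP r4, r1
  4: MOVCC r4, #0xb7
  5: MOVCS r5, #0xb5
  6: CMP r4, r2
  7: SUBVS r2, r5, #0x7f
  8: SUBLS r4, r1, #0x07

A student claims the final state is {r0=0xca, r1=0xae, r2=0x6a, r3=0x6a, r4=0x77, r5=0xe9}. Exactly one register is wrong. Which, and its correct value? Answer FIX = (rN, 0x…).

FIX = (r4, 0xb7)

0: ✓ CMP  NZCV=1001
1: · MOVHI
2: ✓ MOVGE  r4←0x00
3: ✓ CMP  NZCV=0000
4: ✓ MOVCC  r4←0xb7
5: · MOVCS
6: ✓ CMP  NZCV=0011
7: ✓ SUBVS  r2←0x6a
8: · SUBLS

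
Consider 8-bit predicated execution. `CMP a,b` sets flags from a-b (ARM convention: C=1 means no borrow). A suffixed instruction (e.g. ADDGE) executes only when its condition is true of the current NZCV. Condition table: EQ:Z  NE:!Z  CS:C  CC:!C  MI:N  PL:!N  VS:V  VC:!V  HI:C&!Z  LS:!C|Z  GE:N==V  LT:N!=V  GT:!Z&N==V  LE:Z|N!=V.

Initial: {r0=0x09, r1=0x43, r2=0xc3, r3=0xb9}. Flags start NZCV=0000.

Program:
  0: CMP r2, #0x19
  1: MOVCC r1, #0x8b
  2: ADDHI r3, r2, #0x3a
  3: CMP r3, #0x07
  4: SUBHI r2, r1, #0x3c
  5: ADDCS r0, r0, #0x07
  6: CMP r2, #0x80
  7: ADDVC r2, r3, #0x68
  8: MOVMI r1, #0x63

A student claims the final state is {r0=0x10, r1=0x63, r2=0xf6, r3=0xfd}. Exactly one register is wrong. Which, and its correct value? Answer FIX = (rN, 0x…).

FIX = (r2, 0x07)

0: ✓ CMP  NZCV=1010
1: · MOVCC
2: ✓ ADDHI  r3←0xfd
3: ✓ CMP  NZCV=1010
4: ✓ SUBHI  r2←0x07
5: ✓ ADDCS  r0←0x10
6: ✓ CMP  NZCV=1001
7: · ADDVC
8: ✓ MOVMI  r1←0x63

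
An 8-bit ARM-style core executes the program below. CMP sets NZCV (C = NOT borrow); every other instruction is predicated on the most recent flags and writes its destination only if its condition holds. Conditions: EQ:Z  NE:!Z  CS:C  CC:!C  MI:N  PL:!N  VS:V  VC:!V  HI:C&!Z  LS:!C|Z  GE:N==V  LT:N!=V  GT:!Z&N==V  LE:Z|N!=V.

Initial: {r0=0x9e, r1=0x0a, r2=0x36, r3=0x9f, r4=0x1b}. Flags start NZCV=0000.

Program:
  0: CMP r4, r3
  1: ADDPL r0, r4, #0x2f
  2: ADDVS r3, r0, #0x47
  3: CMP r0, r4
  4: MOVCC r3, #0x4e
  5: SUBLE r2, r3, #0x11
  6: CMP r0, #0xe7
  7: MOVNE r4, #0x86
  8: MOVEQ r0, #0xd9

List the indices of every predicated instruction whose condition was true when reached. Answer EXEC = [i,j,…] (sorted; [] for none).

EXEC = [1,7]

0: ✓ CMP  NZCV=0000
1: ✓ ADDPL  r0←0x4a
2: · ADDVS
3: ✓ CMP  NZCV=0010
4: · MOVCC
5: · SUBLE
6: ✓ CMP  NZCV=0000
7: ✓ MOVNE  r4←0x86
8: · MOVEQ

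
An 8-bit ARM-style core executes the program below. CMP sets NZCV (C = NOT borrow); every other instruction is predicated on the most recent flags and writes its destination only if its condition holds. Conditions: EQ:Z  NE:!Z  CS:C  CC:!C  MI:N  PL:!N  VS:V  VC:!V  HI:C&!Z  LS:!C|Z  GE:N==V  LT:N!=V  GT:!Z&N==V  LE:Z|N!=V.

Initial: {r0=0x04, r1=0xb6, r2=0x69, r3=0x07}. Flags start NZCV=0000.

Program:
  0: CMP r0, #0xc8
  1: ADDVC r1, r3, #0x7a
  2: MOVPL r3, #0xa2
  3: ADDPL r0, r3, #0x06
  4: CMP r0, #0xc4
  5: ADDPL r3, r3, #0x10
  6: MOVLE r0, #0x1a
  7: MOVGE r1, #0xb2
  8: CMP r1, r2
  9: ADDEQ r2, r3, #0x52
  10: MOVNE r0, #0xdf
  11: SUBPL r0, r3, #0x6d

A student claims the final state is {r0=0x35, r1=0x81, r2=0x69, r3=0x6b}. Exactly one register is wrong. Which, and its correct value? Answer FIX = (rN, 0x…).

[0] flags=0000 → (cmp)
[1] flags=0000 VC?T → r1=0x81
[2] flags=0000 PL?T → r3=0xa2
[3] flags=0000 PL?T → r0=0xa8
[4] flags=1000 → (cmp)
[5] flags=1000 PL?F → skip
[6] flags=1000 LE?T → r0=0x1a
[7] flags=1000 GE?F → skip
[8] flags=0011 → (cmp)
[9] flags=0011 EQ?F → skip
[10] flags=0011 NE?T → r0=0xdf
[11] flags=0011 PL?T → r0=0x35

FIX = (r3, 0xa2)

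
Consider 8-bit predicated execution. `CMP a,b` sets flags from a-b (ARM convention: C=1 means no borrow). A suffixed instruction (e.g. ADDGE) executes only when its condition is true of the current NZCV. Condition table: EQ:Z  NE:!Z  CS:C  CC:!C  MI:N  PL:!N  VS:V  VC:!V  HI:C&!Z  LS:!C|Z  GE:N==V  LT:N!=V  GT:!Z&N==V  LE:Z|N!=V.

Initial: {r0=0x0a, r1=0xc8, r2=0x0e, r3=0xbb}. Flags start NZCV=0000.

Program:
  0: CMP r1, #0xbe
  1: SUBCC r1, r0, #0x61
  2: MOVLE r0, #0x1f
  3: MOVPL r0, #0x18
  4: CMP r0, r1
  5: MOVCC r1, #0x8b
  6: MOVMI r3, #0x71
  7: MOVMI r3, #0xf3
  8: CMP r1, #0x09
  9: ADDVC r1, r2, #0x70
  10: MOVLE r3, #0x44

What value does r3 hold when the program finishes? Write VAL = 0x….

VAL = 0x44

0: ✓ CMP  NZCV=0010
1: · SUBCC
2: · MOVLE
3: ✓ MOVPL  r0←0x18
4: ✓ CMP  NZCV=0000
5: ✓ MOVCC  r1←0x8b
6: · MOVMI
7: · MOVMI
8: ✓ CMP  NZCV=1010
9: ✓ ADDVC  r1←0x7e
10: ✓ MOVLE  r3←0x44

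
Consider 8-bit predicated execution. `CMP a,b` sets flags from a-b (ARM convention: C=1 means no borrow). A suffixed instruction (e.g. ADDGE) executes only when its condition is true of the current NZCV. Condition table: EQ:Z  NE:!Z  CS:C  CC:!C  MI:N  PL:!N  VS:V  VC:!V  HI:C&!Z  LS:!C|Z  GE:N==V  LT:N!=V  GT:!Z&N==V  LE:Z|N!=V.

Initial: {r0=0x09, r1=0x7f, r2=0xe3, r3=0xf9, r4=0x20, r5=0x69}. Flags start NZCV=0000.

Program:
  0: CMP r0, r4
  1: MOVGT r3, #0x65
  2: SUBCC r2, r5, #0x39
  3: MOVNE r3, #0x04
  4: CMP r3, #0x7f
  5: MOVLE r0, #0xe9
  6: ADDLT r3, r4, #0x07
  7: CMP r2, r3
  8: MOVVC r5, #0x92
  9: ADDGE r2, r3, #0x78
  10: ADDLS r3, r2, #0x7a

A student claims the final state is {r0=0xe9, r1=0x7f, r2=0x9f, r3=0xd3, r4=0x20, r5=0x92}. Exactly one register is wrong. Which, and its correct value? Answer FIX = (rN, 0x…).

FIX = (r3, 0x27)

[0] flags=1000 → (cmp)
[1] flags=1000 GT?F → skip
[2] flags=1000 CC?T → r2=0x30
[3] flags=1000 NE?T → r3=0x04
[4] flags=1000 → (cmp)
[5] flags=1000 LE?T → r0=0xe9
[6] flags=1000 LT?T → r3=0x27
[7] flags=0010 → (cmp)
[8] flags=0010 VC?T → r5=0x92
[9] flags=0010 GE?T → r2=0x9f
[10] flags=0010 LS?F → skip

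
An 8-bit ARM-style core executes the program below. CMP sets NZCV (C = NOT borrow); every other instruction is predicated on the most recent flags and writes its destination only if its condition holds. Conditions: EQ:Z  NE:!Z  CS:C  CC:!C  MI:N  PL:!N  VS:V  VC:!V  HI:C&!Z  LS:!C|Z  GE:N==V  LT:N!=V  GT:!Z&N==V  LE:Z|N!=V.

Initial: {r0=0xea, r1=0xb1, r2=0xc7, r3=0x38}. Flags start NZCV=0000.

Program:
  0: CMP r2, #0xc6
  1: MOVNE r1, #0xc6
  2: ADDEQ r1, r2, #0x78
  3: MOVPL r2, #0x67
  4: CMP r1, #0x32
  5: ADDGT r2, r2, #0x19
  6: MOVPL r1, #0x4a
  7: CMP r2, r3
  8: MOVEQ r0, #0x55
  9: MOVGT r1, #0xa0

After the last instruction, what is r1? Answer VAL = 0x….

[0] flags=0010 → (cmp)
[1] flags=0010 NE?T → r1=0xc6
[2] flags=0010 EQ?F → skip
[3] flags=0010 PL?T → r2=0x67
[4] flags=1010 → (cmp)
[5] flags=1010 GT?F → skip
[6] flags=1010 PL?F → skip
[7] flags=0010 → (cmp)
[8] flags=0010 EQ?F → skip
[9] flags=0010 GT?T → r1=0xa0

VAL = 0xa0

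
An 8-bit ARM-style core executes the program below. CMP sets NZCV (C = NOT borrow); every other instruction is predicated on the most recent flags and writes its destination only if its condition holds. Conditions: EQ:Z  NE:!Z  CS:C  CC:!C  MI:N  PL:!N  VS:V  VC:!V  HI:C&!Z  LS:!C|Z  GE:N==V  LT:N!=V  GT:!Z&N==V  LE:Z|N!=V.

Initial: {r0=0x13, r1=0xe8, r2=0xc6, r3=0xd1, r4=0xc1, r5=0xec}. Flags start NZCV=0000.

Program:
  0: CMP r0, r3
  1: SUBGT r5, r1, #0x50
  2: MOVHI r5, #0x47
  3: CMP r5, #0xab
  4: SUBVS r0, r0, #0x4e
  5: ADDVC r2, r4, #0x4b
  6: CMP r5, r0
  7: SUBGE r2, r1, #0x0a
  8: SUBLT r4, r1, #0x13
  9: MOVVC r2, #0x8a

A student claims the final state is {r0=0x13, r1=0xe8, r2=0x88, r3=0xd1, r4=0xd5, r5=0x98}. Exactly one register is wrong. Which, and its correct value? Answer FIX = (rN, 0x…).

FIX = (r2, 0x8a)

[0] flags=0000 → (cmp)
[1] flags=0000 GT?T → r5=0x98
[2] flags=0000 HI?F → skip
[3] flags=1000 → (cmp)
[4] flags=1000 VS?F → skip
[5] flags=1000 VC?T → r2=0x0c
[6] flags=1010 → (cmp)
[7] flags=1010 GE?F → skip
[8] flags=1010 LT?T → r4=0xd5
[9] flags=1010 VC?T → r2=0x8a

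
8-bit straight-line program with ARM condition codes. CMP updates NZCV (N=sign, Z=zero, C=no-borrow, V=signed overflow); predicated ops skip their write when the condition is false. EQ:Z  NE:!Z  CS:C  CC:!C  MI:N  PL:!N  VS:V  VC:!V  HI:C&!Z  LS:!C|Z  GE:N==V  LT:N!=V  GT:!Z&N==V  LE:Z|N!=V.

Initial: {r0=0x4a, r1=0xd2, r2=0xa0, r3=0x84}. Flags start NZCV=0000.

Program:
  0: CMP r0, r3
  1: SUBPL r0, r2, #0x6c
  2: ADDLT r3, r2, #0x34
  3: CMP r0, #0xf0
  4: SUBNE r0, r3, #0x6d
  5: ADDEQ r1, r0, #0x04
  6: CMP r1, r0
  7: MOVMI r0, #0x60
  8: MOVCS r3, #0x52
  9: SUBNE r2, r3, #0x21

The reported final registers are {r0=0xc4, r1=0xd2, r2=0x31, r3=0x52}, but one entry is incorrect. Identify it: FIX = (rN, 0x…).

FIX = (r0, 0x60)

0: ✓ CMP  NZCV=1001
1: · SUBPL
2: · ADDLT
3: ✓ CMP  NZCV=0000
4: ✓ SUBNE  r0←0x17
5: · ADDEQ
6: ✓ CMP  NZCV=1010
7: ✓ MOVMI  r0←0x60
8: ✓ MOVCS  r3←0x52
9: ✓ SUBNE  r2←0x31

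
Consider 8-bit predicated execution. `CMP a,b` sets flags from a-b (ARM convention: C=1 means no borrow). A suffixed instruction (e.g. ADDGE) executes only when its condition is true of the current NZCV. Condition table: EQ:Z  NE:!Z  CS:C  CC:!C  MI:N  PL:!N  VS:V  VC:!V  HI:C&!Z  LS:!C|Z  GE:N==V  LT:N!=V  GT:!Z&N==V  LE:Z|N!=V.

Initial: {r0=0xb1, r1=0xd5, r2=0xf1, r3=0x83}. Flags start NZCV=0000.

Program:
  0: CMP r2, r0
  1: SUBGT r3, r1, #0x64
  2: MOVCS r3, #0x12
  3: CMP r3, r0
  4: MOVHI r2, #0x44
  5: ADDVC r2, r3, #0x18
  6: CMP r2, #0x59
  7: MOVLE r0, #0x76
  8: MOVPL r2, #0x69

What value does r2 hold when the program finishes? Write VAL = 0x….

[0] flags=0010 → (cmp)
[1] flags=0010 GT?T → r3=0x71
[2] flags=0010 CS?T → r3=0x12
[3] flags=0000 → (cmp)
[4] flags=0000 HI?F → skip
[5] flags=0000 VC?T → r2=0x2a
[6] flags=1000 → (cmp)
[7] flags=1000 LE?T → r0=0x76
[8] flags=1000 PL?F → skip

VAL = 0x2a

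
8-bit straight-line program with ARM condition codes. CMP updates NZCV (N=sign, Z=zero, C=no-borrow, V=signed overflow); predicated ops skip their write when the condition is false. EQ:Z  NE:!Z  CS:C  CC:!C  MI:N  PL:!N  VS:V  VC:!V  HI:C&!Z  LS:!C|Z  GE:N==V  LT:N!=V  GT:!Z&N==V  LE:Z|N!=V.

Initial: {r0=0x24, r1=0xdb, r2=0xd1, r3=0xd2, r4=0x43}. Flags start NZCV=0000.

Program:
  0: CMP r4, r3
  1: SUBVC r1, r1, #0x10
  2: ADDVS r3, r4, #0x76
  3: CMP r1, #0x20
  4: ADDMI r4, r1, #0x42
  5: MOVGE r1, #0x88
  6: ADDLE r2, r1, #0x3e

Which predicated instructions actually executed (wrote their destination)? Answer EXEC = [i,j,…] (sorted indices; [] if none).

[0] flags=0000 → (cmp)
[1] flags=0000 VC?T → r1=0xcb
[2] flags=0000 VS?F → skip
[3] flags=1010 → (cmp)
[4] flags=1010 MI?T → r4=0x0d
[5] flags=1010 GE?F → skip
[6] flags=1010 LE?T → r2=0x09

EXEC = [1,4,6]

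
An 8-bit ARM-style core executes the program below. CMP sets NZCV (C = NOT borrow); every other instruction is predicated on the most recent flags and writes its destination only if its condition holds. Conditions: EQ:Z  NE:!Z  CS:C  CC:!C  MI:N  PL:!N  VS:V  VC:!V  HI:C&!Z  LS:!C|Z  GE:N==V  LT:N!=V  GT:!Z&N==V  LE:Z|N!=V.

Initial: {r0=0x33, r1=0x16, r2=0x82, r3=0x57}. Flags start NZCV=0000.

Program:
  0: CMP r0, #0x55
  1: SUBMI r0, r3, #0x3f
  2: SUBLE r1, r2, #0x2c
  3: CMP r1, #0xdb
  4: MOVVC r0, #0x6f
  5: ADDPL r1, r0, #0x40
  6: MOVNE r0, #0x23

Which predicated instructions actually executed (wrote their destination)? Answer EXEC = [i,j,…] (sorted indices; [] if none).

0: ✓ CMP  NZCV=1000
1: ✓ SUBMI  r0←0x18
2: ✓ SUBLE  r1←0x56
3: ✓ CMP  NZCV=0000
4: ✓ MOVVC  r0←0x6f
5: ✓ ADDPL  r1←0xaf
6: ✓ MOVNE  r0←0x23

EXEC = [1,2,4,5,6]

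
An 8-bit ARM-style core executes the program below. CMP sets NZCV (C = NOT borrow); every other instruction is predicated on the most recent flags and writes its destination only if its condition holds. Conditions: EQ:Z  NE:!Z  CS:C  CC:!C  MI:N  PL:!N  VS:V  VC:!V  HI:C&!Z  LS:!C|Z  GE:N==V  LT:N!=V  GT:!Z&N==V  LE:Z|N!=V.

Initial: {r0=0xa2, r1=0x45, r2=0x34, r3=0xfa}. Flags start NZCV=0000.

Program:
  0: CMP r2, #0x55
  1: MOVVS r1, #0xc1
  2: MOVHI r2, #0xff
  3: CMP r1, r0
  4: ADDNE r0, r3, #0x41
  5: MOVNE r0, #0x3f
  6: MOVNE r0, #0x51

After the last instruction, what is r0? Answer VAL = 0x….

VAL = 0x51

[0] flags=1000 → (cmp)
[1] flags=1000 VS?F → skip
[2] flags=1000 HI?F → skip
[3] flags=1001 → (cmp)
[4] flags=1001 NE?T → r0=0x3b
[5] flags=1001 NE?T → r0=0x3f
[6] flags=1001 NE?T → r0=0x51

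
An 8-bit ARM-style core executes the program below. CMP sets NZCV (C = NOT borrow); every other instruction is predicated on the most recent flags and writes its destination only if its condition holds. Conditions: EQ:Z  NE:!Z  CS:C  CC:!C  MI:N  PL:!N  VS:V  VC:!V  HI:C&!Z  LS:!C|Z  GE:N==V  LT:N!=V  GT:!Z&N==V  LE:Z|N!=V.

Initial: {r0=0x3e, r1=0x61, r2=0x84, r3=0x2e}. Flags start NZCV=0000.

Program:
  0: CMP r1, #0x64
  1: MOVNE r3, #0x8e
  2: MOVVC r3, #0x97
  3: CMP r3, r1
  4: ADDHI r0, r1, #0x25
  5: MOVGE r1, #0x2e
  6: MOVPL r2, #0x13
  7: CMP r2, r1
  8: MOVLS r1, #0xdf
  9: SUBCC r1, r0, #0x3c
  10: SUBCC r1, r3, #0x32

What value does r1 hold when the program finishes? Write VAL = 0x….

VAL = 0x65

[0] flags=1000 → (cmp)
[1] flags=1000 NE?T → r3=0x8e
[2] flags=1000 VC?T → r3=0x97
[3] flags=0011 → (cmp)
[4] flags=0011 HI?T → r0=0x86
[5] flags=0011 GE?F → skip
[6] flags=0011 PL?T → r2=0x13
[7] flags=1000 → (cmp)
[8] flags=1000 LS?T → r1=0xdf
[9] flags=1000 CC?T → r1=0x4a
[10] flags=1000 CC?T → r1=0x65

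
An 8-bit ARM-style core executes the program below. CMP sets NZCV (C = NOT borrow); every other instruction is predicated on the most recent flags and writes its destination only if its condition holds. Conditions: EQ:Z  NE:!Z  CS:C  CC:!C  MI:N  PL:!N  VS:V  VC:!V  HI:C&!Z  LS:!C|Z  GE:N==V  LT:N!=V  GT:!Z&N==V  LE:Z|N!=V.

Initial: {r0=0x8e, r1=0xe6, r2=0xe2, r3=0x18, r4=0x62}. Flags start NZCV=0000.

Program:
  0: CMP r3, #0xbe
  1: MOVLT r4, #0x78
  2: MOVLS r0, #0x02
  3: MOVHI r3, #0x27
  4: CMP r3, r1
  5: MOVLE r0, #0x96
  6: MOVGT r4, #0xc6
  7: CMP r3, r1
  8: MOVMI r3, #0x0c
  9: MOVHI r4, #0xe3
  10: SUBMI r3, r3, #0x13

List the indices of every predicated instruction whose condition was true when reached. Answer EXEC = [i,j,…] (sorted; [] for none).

0: ✓ CMP  NZCV=0000
1: · MOVLT
2: ✓ MOVLS  r0←0x02
3: · MOVHI
4: ✓ CMP  NZCV=0000
5: · MOVLE
6: ✓ MOVGT  r4←0xc6
7: ✓ CMP  NZCV=0000
8: · MOVMI
9: · MOVHI
10: · SUBMI

EXEC = [2,6]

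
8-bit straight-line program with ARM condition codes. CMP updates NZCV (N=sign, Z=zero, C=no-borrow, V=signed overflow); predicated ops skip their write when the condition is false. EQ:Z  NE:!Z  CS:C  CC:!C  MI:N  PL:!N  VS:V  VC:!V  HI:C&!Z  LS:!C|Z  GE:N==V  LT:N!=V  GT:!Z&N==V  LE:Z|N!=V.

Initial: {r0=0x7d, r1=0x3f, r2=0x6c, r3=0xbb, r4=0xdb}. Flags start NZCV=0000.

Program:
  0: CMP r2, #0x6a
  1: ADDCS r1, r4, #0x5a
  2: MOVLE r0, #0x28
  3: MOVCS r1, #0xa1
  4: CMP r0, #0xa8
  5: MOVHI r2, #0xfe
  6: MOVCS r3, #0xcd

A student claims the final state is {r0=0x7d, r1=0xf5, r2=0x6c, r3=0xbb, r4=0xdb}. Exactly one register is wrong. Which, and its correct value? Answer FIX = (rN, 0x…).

FIX = (r1, 0xa1)

[0] flags=0010 → (cmp)
[1] flags=0010 CS?T → r1=0x35
[2] flags=0010 LE?F → skip
[3] flags=0010 CS?T → r1=0xa1
[4] flags=1001 → (cmp)
[5] flags=1001 HI?F → skip
[6] flags=1001 CS?F → skip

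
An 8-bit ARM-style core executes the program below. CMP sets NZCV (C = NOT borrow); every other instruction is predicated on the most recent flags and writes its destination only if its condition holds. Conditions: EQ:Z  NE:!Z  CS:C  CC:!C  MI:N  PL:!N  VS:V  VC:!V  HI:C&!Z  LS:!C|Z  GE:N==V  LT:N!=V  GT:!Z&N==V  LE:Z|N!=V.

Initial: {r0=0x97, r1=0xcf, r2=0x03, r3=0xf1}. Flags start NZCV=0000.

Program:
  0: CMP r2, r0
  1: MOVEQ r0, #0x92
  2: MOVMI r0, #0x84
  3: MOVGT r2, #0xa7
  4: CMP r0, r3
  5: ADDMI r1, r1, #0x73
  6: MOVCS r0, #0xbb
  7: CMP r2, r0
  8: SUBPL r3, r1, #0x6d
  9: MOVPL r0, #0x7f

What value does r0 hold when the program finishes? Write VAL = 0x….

VAL = 0x7f

[0] flags=0000 → (cmp)
[1] flags=0000 EQ?F → skip
[2] flags=0000 MI?F → skip
[3] flags=0000 GT?T → r2=0xa7
[4] flags=1000 → (cmp)
[5] flags=1000 MI?T → r1=0x42
[6] flags=1000 CS?F → skip
[7] flags=0010 → (cmp)
[8] flags=0010 PL?T → r3=0xd5
[9] flags=0010 PL?T → r0=0x7f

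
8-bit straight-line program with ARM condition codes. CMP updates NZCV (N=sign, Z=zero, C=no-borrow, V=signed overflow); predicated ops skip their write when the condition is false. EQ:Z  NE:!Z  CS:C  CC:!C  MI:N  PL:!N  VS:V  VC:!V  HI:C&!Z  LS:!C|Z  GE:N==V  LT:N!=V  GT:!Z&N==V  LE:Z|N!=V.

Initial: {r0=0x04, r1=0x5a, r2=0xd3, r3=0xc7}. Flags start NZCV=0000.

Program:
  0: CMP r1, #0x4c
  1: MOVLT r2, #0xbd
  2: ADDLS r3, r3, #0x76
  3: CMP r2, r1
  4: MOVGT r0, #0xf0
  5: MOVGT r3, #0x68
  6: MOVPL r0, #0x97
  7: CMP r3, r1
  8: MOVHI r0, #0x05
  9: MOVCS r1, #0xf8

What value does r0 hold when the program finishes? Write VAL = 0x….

VAL = 0x05

0: ✓ CMP  NZCV=0010
1: · MOVLT
2: · ADDLS
3: ✓ CMP  NZCV=0011
4: · MOVGT
5: · MOVGT
6: ✓ MOVPL  r0←0x97
7: ✓ CMP  NZCV=0011
8: ✓ MOVHI  r0←0x05
9: ✓ MOVCS  r1←0xf8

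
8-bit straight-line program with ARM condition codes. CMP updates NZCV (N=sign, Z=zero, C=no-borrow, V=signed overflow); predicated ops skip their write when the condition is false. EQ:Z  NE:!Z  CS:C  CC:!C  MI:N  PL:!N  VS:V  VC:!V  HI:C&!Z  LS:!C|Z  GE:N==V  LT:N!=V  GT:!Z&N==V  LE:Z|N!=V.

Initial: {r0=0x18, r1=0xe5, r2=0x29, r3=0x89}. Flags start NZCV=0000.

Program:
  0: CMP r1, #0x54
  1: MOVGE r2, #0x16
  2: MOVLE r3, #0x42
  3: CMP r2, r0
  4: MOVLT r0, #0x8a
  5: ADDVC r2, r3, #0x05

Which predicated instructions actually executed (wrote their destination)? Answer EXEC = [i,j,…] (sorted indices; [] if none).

EXEC = [2,5]

[0] flags=1010 → (cmp)
[1] flags=1010 GE?F → skip
[2] flags=1010 LE?T → r3=0x42
[3] flags=0010 → (cmp)
[4] flags=0010 LT?F → skip
[5] flags=0010 VC?T → r2=0x47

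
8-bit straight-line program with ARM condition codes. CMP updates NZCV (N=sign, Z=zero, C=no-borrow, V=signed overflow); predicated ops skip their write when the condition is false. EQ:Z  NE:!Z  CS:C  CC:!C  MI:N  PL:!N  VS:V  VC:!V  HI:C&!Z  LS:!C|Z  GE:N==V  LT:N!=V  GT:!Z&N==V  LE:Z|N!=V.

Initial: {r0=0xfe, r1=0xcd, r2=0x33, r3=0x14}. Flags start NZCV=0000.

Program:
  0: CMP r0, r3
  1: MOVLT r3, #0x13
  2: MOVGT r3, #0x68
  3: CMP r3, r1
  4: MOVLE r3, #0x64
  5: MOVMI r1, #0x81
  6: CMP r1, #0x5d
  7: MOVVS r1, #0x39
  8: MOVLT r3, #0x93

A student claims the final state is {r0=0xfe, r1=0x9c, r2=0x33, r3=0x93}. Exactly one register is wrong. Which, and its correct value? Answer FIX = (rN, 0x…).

FIX = (r1, 0x39)

0: ✓ CMP  NZCV=1010
1: ✓ MOVLT  r3←0x13
2: · MOVGT
3: ✓ CMP  NZCV=0000
4: · MOVLE
5: · MOVMI
6: ✓ CMP  NZCV=0011
7: ✓ MOVVS  r1←0x39
8: ✓ MOVLT  r3←0x93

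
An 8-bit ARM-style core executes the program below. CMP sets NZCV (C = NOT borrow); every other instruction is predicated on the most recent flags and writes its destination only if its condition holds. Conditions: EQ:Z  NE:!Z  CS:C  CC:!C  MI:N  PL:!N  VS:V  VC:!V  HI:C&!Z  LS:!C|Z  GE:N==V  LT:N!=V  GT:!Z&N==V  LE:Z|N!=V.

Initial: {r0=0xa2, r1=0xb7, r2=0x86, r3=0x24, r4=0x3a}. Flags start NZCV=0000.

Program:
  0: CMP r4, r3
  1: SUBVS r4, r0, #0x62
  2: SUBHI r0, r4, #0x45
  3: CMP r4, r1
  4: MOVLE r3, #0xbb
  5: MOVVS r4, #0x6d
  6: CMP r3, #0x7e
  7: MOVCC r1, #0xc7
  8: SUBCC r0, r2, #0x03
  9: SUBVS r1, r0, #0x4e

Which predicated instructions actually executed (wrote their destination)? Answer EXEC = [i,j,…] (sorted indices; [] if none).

[0] flags=0010 → (cmp)
[1] flags=0010 VS?F → skip
[2] flags=0010 HI?T → r0=0xf5
[3] flags=1001 → (cmp)
[4] flags=1001 LE?F → skip
[5] flags=1001 VS?T → r4=0x6d
[6] flags=1000 → (cmp)
[7] flags=1000 CC?T → r1=0xc7
[8] flags=1000 CC?T → r0=0x83
[9] flags=1000 VS?F → skip

EXEC = [2,5,7,8]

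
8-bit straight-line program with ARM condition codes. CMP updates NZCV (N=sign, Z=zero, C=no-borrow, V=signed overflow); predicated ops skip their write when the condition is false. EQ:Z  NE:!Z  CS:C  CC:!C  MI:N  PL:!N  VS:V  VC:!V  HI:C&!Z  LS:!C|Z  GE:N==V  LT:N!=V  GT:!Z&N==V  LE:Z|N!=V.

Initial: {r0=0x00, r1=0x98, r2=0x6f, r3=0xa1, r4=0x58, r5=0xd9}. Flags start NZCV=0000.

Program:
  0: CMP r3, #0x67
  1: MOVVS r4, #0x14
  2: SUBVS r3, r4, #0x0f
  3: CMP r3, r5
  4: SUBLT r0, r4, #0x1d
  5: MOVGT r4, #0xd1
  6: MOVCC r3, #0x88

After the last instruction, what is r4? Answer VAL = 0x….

VAL = 0xd1

[0] flags=0011 → (cmp)
[1] flags=0011 VS?T → r4=0x14
[2] flags=0011 VS?T → r3=0x05
[3] flags=0000 → (cmp)
[4] flags=0000 LT?F → skip
[5] flags=0000 GT?T → r4=0xd1
[6] flags=0000 CC?T → r3=0x88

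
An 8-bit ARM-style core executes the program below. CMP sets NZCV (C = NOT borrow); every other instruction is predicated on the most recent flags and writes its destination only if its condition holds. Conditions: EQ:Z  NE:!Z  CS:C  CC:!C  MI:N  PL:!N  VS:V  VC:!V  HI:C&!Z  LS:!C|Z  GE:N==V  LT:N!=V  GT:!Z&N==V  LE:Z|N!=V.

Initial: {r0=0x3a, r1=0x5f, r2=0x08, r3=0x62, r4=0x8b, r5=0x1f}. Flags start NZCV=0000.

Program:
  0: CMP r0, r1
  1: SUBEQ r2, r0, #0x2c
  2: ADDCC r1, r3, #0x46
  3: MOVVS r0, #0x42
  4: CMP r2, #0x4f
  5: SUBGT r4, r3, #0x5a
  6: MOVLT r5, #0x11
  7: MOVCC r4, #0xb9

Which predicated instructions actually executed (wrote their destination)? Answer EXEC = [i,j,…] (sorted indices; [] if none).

EXEC = [2,6,7]

0: ✓ CMP  NZCV=1000
1: · SUBEQ
2: ✓ ADDCC  r1←0xa8
3: · MOVVS
4: ✓ CMP  NZCV=1000
5: · SUBGT
6: ✓ MOVLT  r5←0x11
7: ✓ MOVCC  r4←0xb9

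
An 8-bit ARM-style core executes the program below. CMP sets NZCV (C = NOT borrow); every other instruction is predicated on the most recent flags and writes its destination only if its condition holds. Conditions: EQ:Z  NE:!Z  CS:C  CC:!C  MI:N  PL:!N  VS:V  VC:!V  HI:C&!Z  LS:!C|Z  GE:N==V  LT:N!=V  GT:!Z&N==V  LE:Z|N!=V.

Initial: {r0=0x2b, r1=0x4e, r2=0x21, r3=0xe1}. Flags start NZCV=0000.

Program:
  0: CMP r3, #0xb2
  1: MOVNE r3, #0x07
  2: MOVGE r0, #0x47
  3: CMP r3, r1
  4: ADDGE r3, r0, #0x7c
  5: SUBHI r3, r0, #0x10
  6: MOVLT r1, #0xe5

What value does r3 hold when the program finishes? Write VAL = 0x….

0: ✓ CMP  NZCV=0010
1: ✓ MOVNE  r3←0x07
2: ✓ MOVGE  r0←0x47
3: ✓ CMP  NZCV=1000
4: · ADDGE
5: · SUBHI
6: ✓ MOVLT  r1←0xe5

VAL = 0x07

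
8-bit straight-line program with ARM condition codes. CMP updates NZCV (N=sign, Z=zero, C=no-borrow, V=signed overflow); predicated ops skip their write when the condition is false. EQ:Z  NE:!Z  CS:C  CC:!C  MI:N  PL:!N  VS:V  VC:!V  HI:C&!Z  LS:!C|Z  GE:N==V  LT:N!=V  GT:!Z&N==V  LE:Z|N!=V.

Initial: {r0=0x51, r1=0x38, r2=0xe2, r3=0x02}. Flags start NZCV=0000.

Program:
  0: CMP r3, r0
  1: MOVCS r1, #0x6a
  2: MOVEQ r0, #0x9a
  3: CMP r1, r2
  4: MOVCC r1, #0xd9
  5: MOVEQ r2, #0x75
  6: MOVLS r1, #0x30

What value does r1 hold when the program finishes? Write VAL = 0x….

0: ✓ CMP  NZCV=1000
1: · MOVCS
2: · MOVEQ
3: ✓ CMP  NZCV=0000
4: ✓ MOVCC  r1←0xd9
5: · MOVEQ
6: ✓ MOVLS  r1←0x30

VAL = 0x30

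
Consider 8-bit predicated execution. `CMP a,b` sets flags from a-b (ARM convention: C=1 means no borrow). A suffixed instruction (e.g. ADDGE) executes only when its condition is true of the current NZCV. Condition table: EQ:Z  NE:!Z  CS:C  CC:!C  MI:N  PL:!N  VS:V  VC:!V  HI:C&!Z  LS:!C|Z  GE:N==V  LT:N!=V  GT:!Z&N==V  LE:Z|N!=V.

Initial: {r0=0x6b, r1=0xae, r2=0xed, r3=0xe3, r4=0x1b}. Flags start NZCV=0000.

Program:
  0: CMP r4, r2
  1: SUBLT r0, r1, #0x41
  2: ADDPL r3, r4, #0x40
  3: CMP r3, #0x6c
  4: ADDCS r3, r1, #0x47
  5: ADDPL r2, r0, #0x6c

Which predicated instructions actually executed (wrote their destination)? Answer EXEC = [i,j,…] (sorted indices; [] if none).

[0] flags=0000 → (cmp)
[1] flags=0000 LT?F → skip
[2] flags=0000 PL?T → r3=0x5b
[3] flags=1000 → (cmp)
[4] flags=1000 CS?F → skip
[5] flags=1000 PL?F → skip

EXEC = [2]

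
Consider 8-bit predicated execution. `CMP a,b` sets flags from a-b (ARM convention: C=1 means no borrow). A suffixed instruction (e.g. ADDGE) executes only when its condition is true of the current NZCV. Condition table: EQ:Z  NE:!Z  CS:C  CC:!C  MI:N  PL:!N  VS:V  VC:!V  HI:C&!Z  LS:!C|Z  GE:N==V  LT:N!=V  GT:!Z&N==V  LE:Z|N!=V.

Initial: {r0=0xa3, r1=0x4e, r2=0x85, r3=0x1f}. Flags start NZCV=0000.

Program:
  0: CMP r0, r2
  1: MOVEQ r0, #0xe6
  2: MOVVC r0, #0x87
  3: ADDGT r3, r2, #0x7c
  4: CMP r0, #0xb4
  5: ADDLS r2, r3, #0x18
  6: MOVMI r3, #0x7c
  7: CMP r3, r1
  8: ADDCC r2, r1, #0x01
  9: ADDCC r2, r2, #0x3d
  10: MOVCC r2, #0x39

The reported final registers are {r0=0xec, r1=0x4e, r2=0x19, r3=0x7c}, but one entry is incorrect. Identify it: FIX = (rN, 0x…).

[0] flags=0010 → (cmp)
[1] flags=0010 EQ?F → skip
[2] flags=0010 VC?T → r0=0x87
[3] flags=0010 GT?T → r3=0x01
[4] flags=1000 → (cmp)
[5] flags=1000 LS?T → r2=0x19
[6] flags=1000 MI?T → r3=0x7c
[7] flags=0010 → (cmp)
[8] flags=0010 CC?F → skip
[9] flags=0010 CC?F → skip
[10] flags=0010 CC?F → skip

FIX = (r0, 0x87)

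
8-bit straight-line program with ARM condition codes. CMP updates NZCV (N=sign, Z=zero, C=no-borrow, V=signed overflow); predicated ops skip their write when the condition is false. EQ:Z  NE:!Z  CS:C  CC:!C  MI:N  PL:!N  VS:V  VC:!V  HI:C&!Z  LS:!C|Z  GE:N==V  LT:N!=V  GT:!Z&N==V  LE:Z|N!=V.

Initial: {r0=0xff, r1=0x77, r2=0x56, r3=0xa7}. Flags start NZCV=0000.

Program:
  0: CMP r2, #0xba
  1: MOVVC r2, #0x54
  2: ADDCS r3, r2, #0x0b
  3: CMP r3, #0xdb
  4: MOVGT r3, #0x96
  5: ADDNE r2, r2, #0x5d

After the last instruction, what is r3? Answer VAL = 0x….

0: ✓ CMP  NZCV=1001
1: · MOVVC
2: · ADDCS
3: ✓ CMP  NZCV=1000
4: · MOVGT
5: ✓ ADDNE  r2←0xb3

VAL = 0xa7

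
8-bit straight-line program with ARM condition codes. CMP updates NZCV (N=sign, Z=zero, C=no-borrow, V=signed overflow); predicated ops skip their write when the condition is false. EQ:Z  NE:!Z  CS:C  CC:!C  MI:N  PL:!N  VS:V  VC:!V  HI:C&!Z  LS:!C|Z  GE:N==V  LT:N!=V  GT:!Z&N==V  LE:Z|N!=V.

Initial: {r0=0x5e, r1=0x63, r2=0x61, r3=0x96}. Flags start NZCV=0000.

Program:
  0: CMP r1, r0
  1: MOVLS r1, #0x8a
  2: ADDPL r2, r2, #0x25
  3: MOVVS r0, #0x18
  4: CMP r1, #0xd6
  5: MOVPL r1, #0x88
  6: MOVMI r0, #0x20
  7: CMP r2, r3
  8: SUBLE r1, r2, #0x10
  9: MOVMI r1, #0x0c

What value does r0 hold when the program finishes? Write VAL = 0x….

VAL = 0x20

0: ✓ CMP  NZCV=0010
1: · MOVLS
2: ✓ ADDPL  r2←0x86
3: · MOVVS
4: ✓ CMP  NZCV=1001
5: · MOVPL
6: ✓ MOVMI  r0←0x20
7: ✓ CMP  NZCV=1000
8: ✓ SUBLE  r1←0x76
9: ✓ MOVMI  r1←0x0c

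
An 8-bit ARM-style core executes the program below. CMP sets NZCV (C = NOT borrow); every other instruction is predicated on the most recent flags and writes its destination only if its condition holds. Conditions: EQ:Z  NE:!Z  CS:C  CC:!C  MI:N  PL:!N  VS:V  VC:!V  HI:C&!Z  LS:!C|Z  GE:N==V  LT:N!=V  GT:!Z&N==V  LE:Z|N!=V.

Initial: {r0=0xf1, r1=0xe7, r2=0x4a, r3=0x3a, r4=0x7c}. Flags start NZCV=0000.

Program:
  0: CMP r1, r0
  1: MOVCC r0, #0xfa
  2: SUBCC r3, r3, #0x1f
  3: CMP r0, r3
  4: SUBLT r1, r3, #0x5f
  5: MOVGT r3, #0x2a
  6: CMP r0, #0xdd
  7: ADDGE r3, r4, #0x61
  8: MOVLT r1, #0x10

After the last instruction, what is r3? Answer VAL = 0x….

VAL = 0xdd

[0] flags=1000 → (cmp)
[1] flags=1000 CC?T → r0=0xfa
[2] flags=1000 CC?T → r3=0x1b
[3] flags=1010 → (cmp)
[4] flags=1010 LT?T → r1=0xbc
[5] flags=1010 GT?F → skip
[6] flags=0010 → (cmp)
[7] flags=0010 GE?T → r3=0xdd
[8] flags=0010 LT?F → skip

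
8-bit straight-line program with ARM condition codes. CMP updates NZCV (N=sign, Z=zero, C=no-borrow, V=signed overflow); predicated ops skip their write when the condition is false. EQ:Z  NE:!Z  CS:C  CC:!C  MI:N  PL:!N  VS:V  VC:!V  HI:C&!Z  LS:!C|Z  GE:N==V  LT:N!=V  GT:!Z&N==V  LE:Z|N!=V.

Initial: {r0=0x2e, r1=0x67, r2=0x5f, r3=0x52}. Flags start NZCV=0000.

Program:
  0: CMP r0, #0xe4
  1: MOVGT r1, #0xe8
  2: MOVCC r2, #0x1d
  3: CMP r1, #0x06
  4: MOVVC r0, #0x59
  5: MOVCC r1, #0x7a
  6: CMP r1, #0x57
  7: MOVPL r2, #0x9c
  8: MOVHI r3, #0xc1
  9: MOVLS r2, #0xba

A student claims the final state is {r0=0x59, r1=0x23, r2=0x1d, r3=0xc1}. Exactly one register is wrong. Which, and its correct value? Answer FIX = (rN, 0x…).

FIX = (r1, 0xe8)

[0] flags=0000 → (cmp)
[1] flags=0000 GT?T → r1=0xe8
[2] flags=0000 CC?T → r2=0x1d
[3] flags=1010 → (cmp)
[4] flags=1010 VC?T → r0=0x59
[5] flags=1010 CC?F → skip
[6] flags=1010 → (cmp)
[7] flags=1010 PL?F → skip
[8] flags=1010 HI?T → r3=0xc1
[9] flags=1010 LS?F → skip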